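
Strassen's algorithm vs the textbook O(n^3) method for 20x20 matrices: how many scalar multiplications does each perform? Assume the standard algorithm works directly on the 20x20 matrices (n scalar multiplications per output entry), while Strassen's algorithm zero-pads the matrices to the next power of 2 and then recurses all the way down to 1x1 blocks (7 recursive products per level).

Matrix multiplication for 20x20 matrices:

Strassen's algorithm requires power-of-2 dimensions. Pad 20x20 to 32x32 (next power of 2).

Standard algorithm: 20^3 = 8000 multiplications
Strassen's algorithm: 7^(log2(32)) = 7^5 = 16807 multiplications
Difference: 8000 - 16807 = -8807 (Strassen uses MORE here due to padding overhead — for small or just-over-power-of-2 n, padding can outweigh the per-level savings)

Standard: 8000 multiplications (20^3). Strassen: 16807 multiplications (7^5, after padding to 32x32). Strassen reduces 8 recursive multiplications to 7 at each level.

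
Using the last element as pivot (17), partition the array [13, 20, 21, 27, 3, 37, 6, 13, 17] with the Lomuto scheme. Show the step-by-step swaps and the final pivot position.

Lomuto partition with pivot = 17:

Initial array: [13, 20, 21, 27, 3, 37, 6, 13, 17]

arr[0]=13 <= 17: swap with position 0, array becomes [13, 20, 21, 27, 3, 37, 6, 13, 17]
arr[1]=20 > 17: no swap
arr[2]=21 > 17: no swap
arr[3]=27 > 17: no swap
arr[4]=3 <= 17: swap with position 1, array becomes [13, 3, 21, 27, 20, 37, 6, 13, 17]
arr[5]=37 > 17: no swap
arr[6]=6 <= 17: swap with position 2, array becomes [13, 3, 6, 27, 20, 37, 21, 13, 17]
arr[7]=13 <= 17: swap with position 3, array becomes [13, 3, 6, 13, 20, 37, 21, 27, 17]

Place pivot at position 4: [13, 3, 6, 13, 17, 37, 21, 27, 20]
Pivot position: 4

After partitioning with pivot 17, the array becomes [13, 3, 6, 13, 17, 37, 21, 27, 20]. The pivot is placed at index 4. All elements to the left of the pivot are <= 17, and all elements to the right are > 17.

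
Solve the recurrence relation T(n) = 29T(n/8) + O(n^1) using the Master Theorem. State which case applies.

Master Theorem for T(n) = 29T(n/8) + O(n^1):

a = 29, b = 8, c = 1
log_b(a) = log_8(29) = 1.6193

Case 1: c = 1 < log_8(29) = 1.6193
T(n) = O(n^(log_8 29))

For T(n) = 29T(n/8) + O(n^1): log_8(29) = 1.6193. This is Case 1 of the Master Theorem (c < log_b(a), work dominated by leaves), giving O(n^(log_8 29)).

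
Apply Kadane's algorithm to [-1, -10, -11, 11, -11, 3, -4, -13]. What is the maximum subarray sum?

Using Kadane's algorithm on [-1, -10, -11, 11, -11, 3, -4, -13]:

Scanning through the array:
Position 1 (value -10): max_ending_here = -10, max_so_far = -1
Position 2 (value -11): max_ending_here = -11, max_so_far = -1
Position 3 (value 11): max_ending_here = 11, max_so_far = 11
Position 4 (value -11): max_ending_here = 0, max_so_far = 11
Position 5 (value 3): max_ending_here = 3, max_so_far = 11
Position 6 (value -4): max_ending_here = -1, max_so_far = 11
Position 7 (value -13): max_ending_here = -13, max_so_far = 11

Maximum subarray: [11]
Maximum sum: 11

The maximum subarray is [11] with sum 11. This subarray runs from index 3 to index 3.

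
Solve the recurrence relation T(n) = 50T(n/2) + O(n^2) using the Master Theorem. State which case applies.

Master Theorem for T(n) = 50T(n/2) + O(n^2):

a = 50, b = 2, c = 2
log_b(a) = log_2(50) = 5.6439

Case 1: c = 2 < log_2(50) = 5.6439
T(n) = O(n^(log_2 50))

For T(n) = 50T(n/2) + O(n^2): log_2(50) = 5.6439. This is Case 1 of the Master Theorem (c < log_b(a), work dominated by leaves), giving O(n^(log_2 50)).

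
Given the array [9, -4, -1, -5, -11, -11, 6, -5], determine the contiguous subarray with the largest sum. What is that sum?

Using Kadane's algorithm on [9, -4, -1, -5, -11, -11, 6, -5]:

Scanning through the array:
Position 1 (value -4): max_ending_here = 5, max_so_far = 9
Position 2 (value -1): max_ending_here = 4, max_so_far = 9
Position 3 (value -5): max_ending_here = -1, max_so_far = 9
Position 4 (value -11): max_ending_here = -11, max_so_far = 9
Position 5 (value -11): max_ending_here = -11, max_so_far = 9
Position 6 (value 6): max_ending_here = 6, max_so_far = 9
Position 7 (value -5): max_ending_here = 1, max_so_far = 9

Maximum subarray: [9]
Maximum sum: 9

The maximum subarray is [9] with sum 9. This subarray runs from index 0 to index 0.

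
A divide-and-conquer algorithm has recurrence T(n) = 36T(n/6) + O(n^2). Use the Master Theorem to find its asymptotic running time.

Master Theorem for T(n) = 36T(n/6) + O(n^2):

a = 36, b = 6, c = 2
log_b(a) = log_6(36) = 2.0000

Case 2: c = 2 = log_6(36) = 2.0000
T(n) = O(n^2 log n) = O(n^2 log n)

For T(n) = 36T(n/6) + O(n^2): log_6(36) = 2.0000. This is Case 2 of the Master Theorem (c = log_b(a), equal work at all levels), giving O(n^2 log n).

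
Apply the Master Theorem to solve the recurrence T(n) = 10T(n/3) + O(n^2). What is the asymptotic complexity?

Master Theorem for T(n) = 10T(n/3) + O(n^2):

a = 10, b = 3, c = 2
log_b(a) = log_3(10) = 2.0959

Case 1: c = 2 < log_3(10) = 2.0959
T(n) = O(n^(log_3 10))

For T(n) = 10T(n/3) + O(n^2): log_3(10) = 2.0959. This is Case 1 of the Master Theorem (c < log_b(a), work dominated by leaves), giving O(n^(log_3 10)).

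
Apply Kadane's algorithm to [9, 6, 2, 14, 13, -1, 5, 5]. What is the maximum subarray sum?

Using Kadane's algorithm on [9, 6, 2, 14, 13, -1, 5, 5]:

Scanning through the array:
Position 1 (value 6): max_ending_here = 15, max_so_far = 15
Position 2 (value 2): max_ending_here = 17, max_so_far = 17
Position 3 (value 14): max_ending_here = 31, max_so_far = 31
Position 4 (value 13): max_ending_here = 44, max_so_far = 44
Position 5 (value -1): max_ending_here = 43, max_so_far = 44
Position 6 (value 5): max_ending_here = 48, max_so_far = 48
Position 7 (value 5): max_ending_here = 53, max_so_far = 53

Maximum subarray: [9, 6, 2, 14, 13, -1, 5, 5]
Maximum sum: 53

The maximum subarray is [9, 6, 2, 14, 13, -1, 5, 5] with sum 53. This subarray runs from index 0 to index 7.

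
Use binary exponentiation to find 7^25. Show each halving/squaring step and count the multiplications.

Computing 7^25 by squaring (build up from 7^1; each line after the first costs one multiplication):

7^1 = 7
7^2 = (7^1)^2 = 7^2 = 49
7^3 = 7 * 7^2 = 7 * 49 = 343
7^6 = (7^3)^2 = 343^2 = 117649
7^12 = (7^6)^2 = 117649^2 = 13841287201
7^24 = (7^12)^2 = 13841287201^2 = 191581231380566414401
7^25 = 7 * 7^24 = 7 * 191581231380566414401 = 1341068619663964900807

Result: 1341068619663964900807
Multiplications needed: 6 (6 lines after 7^1)

7^25 = 1341068619663964900807. Using exponentiation by squaring, this requires 6 multiplications. The key idea: if the exponent is even, square the half-power; if odd, multiply by the base once.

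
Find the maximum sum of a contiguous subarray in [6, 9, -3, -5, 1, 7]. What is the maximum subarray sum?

Using Kadane's algorithm on [6, 9, -3, -5, 1, 7]:

Scanning through the array:
Position 1 (value 9): max_ending_here = 15, max_so_far = 15
Position 2 (value -3): max_ending_here = 12, max_so_far = 15
Position 3 (value -5): max_ending_here = 7, max_so_far = 15
Position 4 (value 1): max_ending_here = 8, max_so_far = 15
Position 5 (value 7): max_ending_here = 15, max_so_far = 15

Maximum subarray: [6, 9]
Maximum sum: 15

The maximum subarray is [6, 9] with sum 15. This subarray runs from index 0 to index 1.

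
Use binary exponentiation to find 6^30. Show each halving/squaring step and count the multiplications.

Computing 6^30 by squaring (build up from 6^1; each line after the first costs one multiplication):

6^1 = 6
6^2 = (6^1)^2 = 6^2 = 36
6^3 = 6 * 6^2 = 6 * 36 = 216
6^6 = (6^3)^2 = 216^2 = 46656
6^7 = 6 * 6^6 = 6 * 46656 = 279936
6^14 = (6^7)^2 = 279936^2 = 78364164096
6^15 = 6 * 6^14 = 6 * 78364164096 = 470184984576
6^30 = (6^15)^2 = 470184984576^2 = 221073919720733357899776

Result: 221073919720733357899776
Multiplications needed: 7 (7 lines after 6^1)

6^30 = 221073919720733357899776. Using exponentiation by squaring, this requires 7 multiplications. The key idea: if the exponent is even, square the half-power; if odd, multiply by the base once.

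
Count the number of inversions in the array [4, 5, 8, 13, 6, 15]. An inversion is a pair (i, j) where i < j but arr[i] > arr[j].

Finding inversions in [4, 5, 8, 13, 6, 15]:

(2, 4): arr[2]=8 > arr[4]=6
(3, 4): arr[3]=13 > arr[4]=6

Total inversions: 2

The array has 2 inversion(s): (2,4), (3,4). Each pair (i,j) satisfies i < j and arr[i] > arr[j].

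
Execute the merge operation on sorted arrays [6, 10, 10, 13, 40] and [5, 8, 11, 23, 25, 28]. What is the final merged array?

Merging process:

Compare 6 vs 5: take 5 from right. Merged: [5]
Compare 6 vs 8: take 6 from left. Merged: [5, 6]
Compare 10 vs 8: take 8 from right. Merged: [5, 6, 8]
Compare 10 vs 11: take 10 from left. Merged: [5, 6, 8, 10]
Compare 10 vs 11: take 10 from left. Merged: [5, 6, 8, 10, 10]
Compare 13 vs 11: take 11 from right. Merged: [5, 6, 8, 10, 10, 11]
Compare 13 vs 23: take 13 from left. Merged: [5, 6, 8, 10, 10, 11, 13]
Compare 40 vs 23: take 23 from right. Merged: [5, 6, 8, 10, 10, 11, 13, 23]
Compare 40 vs 25: take 25 from right. Merged: [5, 6, 8, 10, 10, 11, 13, 23, 25]
Compare 40 vs 28: take 28 from right. Merged: [5, 6, 8, 10, 10, 11, 13, 23, 25, 28]
Append remaining from left: [40]. Merged: [5, 6, 8, 10, 10, 11, 13, 23, 25, 28, 40]

Final merged array: [5, 6, 8, 10, 10, 11, 13, 23, 25, 28, 40]
Total comparisons: 10

The merged array is [5, 6, 8, 10, 10, 11, 13, 23, 25, 28, 40], requiring 10 comparisons. The merge step runs in O(n) time where n is the total number of elements.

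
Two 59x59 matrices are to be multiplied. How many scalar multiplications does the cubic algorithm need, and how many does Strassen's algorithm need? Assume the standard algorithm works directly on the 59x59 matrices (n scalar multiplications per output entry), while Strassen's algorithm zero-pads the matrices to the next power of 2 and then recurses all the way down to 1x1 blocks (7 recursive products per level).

Matrix multiplication for 59x59 matrices:

Strassen's algorithm requires power-of-2 dimensions. Pad 59x59 to 64x64 (next power of 2).

Standard algorithm: 59^3 = 205379 multiplications
Strassen's algorithm: 7^(log2(64)) = 7^6 = 117649 multiplications
Savings: 205379 - 117649 = 87730 multiplications

Standard: 205379 multiplications (59^3). Strassen: 117649 multiplications (7^6, after padding to 64x64). Strassen reduces 8 recursive multiplications to 7 at each level.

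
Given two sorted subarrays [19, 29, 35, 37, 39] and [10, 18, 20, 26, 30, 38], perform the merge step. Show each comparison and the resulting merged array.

Merging process:

Compare 19 vs 10: take 10 from right. Merged: [10]
Compare 19 vs 18: take 18 from right. Merged: [10, 18]
Compare 19 vs 20: take 19 from left. Merged: [10, 18, 19]
Compare 29 vs 20: take 20 from right. Merged: [10, 18, 19, 20]
Compare 29 vs 26: take 26 from right. Merged: [10, 18, 19, 20, 26]
Compare 29 vs 30: take 29 from left. Merged: [10, 18, 19, 20, 26, 29]
Compare 35 vs 30: take 30 from right. Merged: [10, 18, 19, 20, 26, 29, 30]
Compare 35 vs 38: take 35 from left. Merged: [10, 18, 19, 20, 26, 29, 30, 35]
Compare 37 vs 38: take 37 from left. Merged: [10, 18, 19, 20, 26, 29, 30, 35, 37]
Compare 39 vs 38: take 38 from right. Merged: [10, 18, 19, 20, 26, 29, 30, 35, 37, 38]
Append remaining from left: [39]. Merged: [10, 18, 19, 20, 26, 29, 30, 35, 37, 38, 39]

Final merged array: [10, 18, 19, 20, 26, 29, 30, 35, 37, 38, 39]
Total comparisons: 10

The merged array is [10, 18, 19, 20, 26, 29, 30, 35, 37, 38, 39], requiring 10 comparisons. The merge step runs in O(n) time where n is the total number of elements.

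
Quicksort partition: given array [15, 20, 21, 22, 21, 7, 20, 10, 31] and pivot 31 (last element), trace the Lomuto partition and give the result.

Lomuto partition with pivot = 31:

Initial array: [15, 20, 21, 22, 21, 7, 20, 10, 31]

arr[0]=15 <= 31: swap with position 0, array becomes [15, 20, 21, 22, 21, 7, 20, 10, 31]
arr[1]=20 <= 31: swap with position 1, array becomes [15, 20, 21, 22, 21, 7, 20, 10, 31]
arr[2]=21 <= 31: swap with position 2, array becomes [15, 20, 21, 22, 21, 7, 20, 10, 31]
arr[3]=22 <= 31: swap with position 3, array becomes [15, 20, 21, 22, 21, 7, 20, 10, 31]
arr[4]=21 <= 31: swap with position 4, array becomes [15, 20, 21, 22, 21, 7, 20, 10, 31]
arr[5]=7 <= 31: swap with position 5, array becomes [15, 20, 21, 22, 21, 7, 20, 10, 31]
arr[6]=20 <= 31: swap with position 6, array becomes [15, 20, 21, 22, 21, 7, 20, 10, 31]
arr[7]=10 <= 31: swap with position 7, array becomes [15, 20, 21, 22, 21, 7, 20, 10, 31]

Place pivot at position 8: [15, 20, 21, 22, 21, 7, 20, 10, 31]
Pivot position: 8

After partitioning with pivot 31, the array becomes [15, 20, 21, 22, 21, 7, 20, 10, 31]. The pivot is placed at index 8. All elements to the left of the pivot are <= 31, and all elements to the right are > 31.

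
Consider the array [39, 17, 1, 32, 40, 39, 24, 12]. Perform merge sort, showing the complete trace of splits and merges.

Merge sort trace:

Split: [39, 17, 1, 32, 40, 39, 24, 12] -> [39, 17, 1, 32] and [40, 39, 24, 12]
  Split: [39, 17, 1, 32] -> [39, 17] and [1, 32]
    Split: [39, 17] -> [39] and [17]
    Merge: [39] + [17] -> [17, 39]
    Split: [1, 32] -> [1] and [32]
    Merge: [1] + [32] -> [1, 32]
  Merge: [17, 39] + [1, 32] -> [1, 17, 32, 39]
  Split: [40, 39, 24, 12] -> [40, 39] and [24, 12]
    Split: [40, 39] -> [40] and [39]
    Merge: [40] + [39] -> [39, 40]
    Split: [24, 12] -> [24] and [12]
    Merge: [24] + [12] -> [12, 24]
  Merge: [39, 40] + [12, 24] -> [12, 24, 39, 40]
Merge: [1, 17, 32, 39] + [12, 24, 39, 40] -> [1, 12, 17, 24, 32, 39, 39, 40]

Final sorted array: [1, 12, 17, 24, 32, 39, 39, 40]

The merge sort proceeds by recursively splitting the array and merging sorted halves.
After all merges, the sorted array is [1, 12, 17, 24, 32, 39, 39, 40].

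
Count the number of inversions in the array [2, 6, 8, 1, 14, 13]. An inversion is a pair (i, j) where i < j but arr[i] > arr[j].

Finding inversions in [2, 6, 8, 1, 14, 13]:

(0, 3): arr[0]=2 > arr[3]=1
(1, 3): arr[1]=6 > arr[3]=1
(2, 3): arr[2]=8 > arr[3]=1
(4, 5): arr[4]=14 > arr[5]=13

Total inversions: 4

The array has 4 inversion(s): (0,3), (1,3), (2,3), (4,5). Each pair (i,j) satisfies i < j and arr[i] > arr[j].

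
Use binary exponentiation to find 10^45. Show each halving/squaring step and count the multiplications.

Computing 10^45 by squaring (build up from 10^1; each line after the first costs one multiplication):

10^1 = 10
10^2 = (10^1)^2 = 10^2 = 100
10^4 = (10^2)^2 = 100^2 = 10000
10^5 = 10 * 10^4 = 10 * 10000 = 100000
10^10 = (10^5)^2 = 100000^2 = 10000000000
10^11 = 10 * 10^10 = 10 * 10000000000 = 100000000000
10^22 = (10^11)^2 = 100000000000^2 = 10000000000000000000000
10^44 = (10^22)^2 = 10000000000000000000000^2 = 100000000000000000000000000000000000000000000
10^45 = 10 * 10^44 = 10 * 100000000000000000000000000000000000000000000 = 1000000000000000000000000000000000000000000000

Result: 1000000000000000000000000000000000000000000000
Multiplications needed: 8 (8 lines after 10^1)

10^45 = 1000000000000000000000000000000000000000000000. Using exponentiation by squaring, this requires 8 multiplications. The key idea: if the exponent is even, square the half-power; if odd, multiply by the base once.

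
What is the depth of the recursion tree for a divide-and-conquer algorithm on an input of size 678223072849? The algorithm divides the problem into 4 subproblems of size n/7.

For divide and conquer with division factor 7:

Problem sizes at each level:
Level 0: 678223072849
Level 1: 96889010407
Level 2: 13841287201
Level 3: 1977326743
Level 4: 282475249
Level 5: 40353607
Level 6: 5764801
Level 7: 823543
Level 8: 117649
Level 9: 16807
Level 10: 2401
Level 11: 343
Level 12: 49
Level 13: 7
Level 14: 1

The root is level 0 and the size-1 base case is level 14 (the tree spans levels 0 through 14, i.e. 15 levels counting the root), so the depth is the number of divisions: log_7(678223072849) = 14

The recursion tree depth is log_7(678223072849) = 14. At each level, the problem size is divided by 7, so it takes 14 divisions to reduce to a base case of size 1. The algorithm makes 4 recursive calls at each level.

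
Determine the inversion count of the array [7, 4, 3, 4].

Finding inversions in [7, 4, 3, 4]:

(0, 1): arr[0]=7 > arr[1]=4
(0, 2): arr[0]=7 > arr[2]=3
(0, 3): arr[0]=7 > arr[3]=4
(1, 2): arr[1]=4 > arr[2]=3

Total inversions: 4

The array has 4 inversion(s): (0,1), (0,2), (0,3), (1,2). Each pair (i,j) satisfies i < j and arr[i] > arr[j].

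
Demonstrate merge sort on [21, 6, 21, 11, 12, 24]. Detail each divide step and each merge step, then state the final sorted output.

Merge sort trace:

Split: [21, 6, 21, 11, 12, 24] -> [21, 6, 21] and [11, 12, 24]
  Split: [21, 6, 21] -> [21] and [6, 21]
    Split: [6, 21] -> [6] and [21]
    Merge: [6] + [21] -> [6, 21]
  Merge: [21] + [6, 21] -> [6, 21, 21]
  Split: [11, 12, 24] -> [11] and [12, 24]
    Split: [12, 24] -> [12] and [24]
    Merge: [12] + [24] -> [12, 24]
  Merge: [11] + [12, 24] -> [11, 12, 24]
Merge: [6, 21, 21] + [11, 12, 24] -> [6, 11, 12, 21, 21, 24]

Final sorted array: [6, 11, 12, 21, 21, 24]

The merge sort proceeds by recursively splitting the array and merging sorted halves.
After all merges, the sorted array is [6, 11, 12, 21, 21, 24].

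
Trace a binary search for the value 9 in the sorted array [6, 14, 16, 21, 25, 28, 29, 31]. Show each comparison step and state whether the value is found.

Binary search for 9 in [6, 14, 16, 21, 25, 28, 29, 31]:

lo=0, hi=7, mid=3, arr[mid]=21 -> 21 > 9, search left half
lo=0, hi=2, mid=1, arr[mid]=14 -> 14 > 9, search left half
lo=0, hi=0, mid=0, arr[mid]=6 -> 6 < 9, search right half
lo=1 > hi=0, target 9 not found

Binary search determines that 9 is not in the array after 3 comparisons. The search space was exhausted without finding the target.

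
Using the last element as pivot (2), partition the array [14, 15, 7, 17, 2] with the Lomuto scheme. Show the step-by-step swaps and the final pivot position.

Lomuto partition with pivot = 2:

Initial array: [14, 15, 7, 17, 2]

arr[0]=14 > 2: no swap
arr[1]=15 > 2: no swap
arr[2]=7 > 2: no swap
arr[3]=17 > 2: no swap

Place pivot at position 0: [2, 15, 7, 17, 14]
Pivot position: 0

After partitioning with pivot 2, the array becomes [2, 15, 7, 17, 14]. The pivot is placed at index 0. All elements to the left of the pivot are <= 2, and all elements to the right are > 2.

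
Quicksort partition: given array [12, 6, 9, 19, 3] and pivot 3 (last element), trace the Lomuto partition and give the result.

Lomuto partition with pivot = 3:

Initial array: [12, 6, 9, 19, 3]

arr[0]=12 > 3: no swap
arr[1]=6 > 3: no swap
arr[2]=9 > 3: no swap
arr[3]=19 > 3: no swap

Place pivot at position 0: [3, 6, 9, 19, 12]
Pivot position: 0

After partitioning with pivot 3, the array becomes [3, 6, 9, 19, 12]. The pivot is placed at index 0. All elements to the left of the pivot are <= 3, and all elements to the right are > 3.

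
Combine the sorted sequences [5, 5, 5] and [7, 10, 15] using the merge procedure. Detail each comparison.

Merging process:

Compare 5 vs 7: take 5 from left. Merged: [5]
Compare 5 vs 7: take 5 from left. Merged: [5, 5]
Compare 5 vs 7: take 5 from left. Merged: [5, 5, 5]
Append remaining from right: [7, 10, 15]. Merged: [5, 5, 5, 7, 10, 15]

Final merged array: [5, 5, 5, 7, 10, 15]
Total comparisons: 3

The merged array is [5, 5, 5, 7, 10, 15], requiring 3 comparisons. The merge step runs in O(n) time where n is the total number of elements.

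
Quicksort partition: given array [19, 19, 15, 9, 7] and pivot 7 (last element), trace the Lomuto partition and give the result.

Lomuto partition with pivot = 7:

Initial array: [19, 19, 15, 9, 7]

arr[0]=19 > 7: no swap
arr[1]=19 > 7: no swap
arr[2]=15 > 7: no swap
arr[3]=9 > 7: no swap

Place pivot at position 0: [7, 19, 15, 9, 19]
Pivot position: 0

After partitioning with pivot 7, the array becomes [7, 19, 15, 9, 19]. The pivot is placed at index 0. All elements to the left of the pivot are <= 7, and all elements to the right are > 7.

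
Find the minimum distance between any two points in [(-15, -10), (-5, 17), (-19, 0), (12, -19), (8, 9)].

Computing all pairwise distances among 5 points:

d((-15, -10), (-5, 17)) = 28.7924
d((-15, -10), (-19, 0)) = 10.7703 <-- minimum
d((-15, -10), (12, -19)) = 28.4605
d((-15, -10), (8, 9)) = 29.8329
d((-5, 17), (-19, 0)) = 22.0227
d((-5, 17), (12, -19)) = 39.8121
d((-5, 17), (8, 9)) = 15.2643
d((-19, 0), (12, -19)) = 36.3593
d((-19, 0), (8, 9)) = 28.4605
d((12, -19), (8, 9)) = 28.2843

Closest pair: (-15, -10) and (-19, 0) with distance 10.7703

The closest pair is (-15, -10) and (-19, 0) with Euclidean distance 10.7703. For 5 points, brute-force pairwise comparison is shown above. For large n, the divide-and-conquer algorithm (sort by x, recurse on halves, check the dividing strip) achieves O(n log n).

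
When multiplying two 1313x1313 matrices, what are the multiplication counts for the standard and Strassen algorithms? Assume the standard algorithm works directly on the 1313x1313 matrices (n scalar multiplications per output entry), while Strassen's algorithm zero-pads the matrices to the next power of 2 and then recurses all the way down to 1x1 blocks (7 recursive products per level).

Matrix multiplication for 1313x1313 matrices:

Strassen's algorithm requires power-of-2 dimensions. Pad 1313x1313 to 2048x2048 (next power of 2).

Standard algorithm: 1313^3 = 2263571297 multiplications
Strassen's algorithm: 7^(log2(2048)) = 7^11 = 1977326743 multiplications
Savings: 2263571297 - 1977326743 = 286244554 multiplications

Standard: 2263571297 multiplications (1313^3). Strassen: 1977326743 multiplications (7^11, after padding to 2048x2048). Strassen reduces 8 recursive multiplications to 7 at each level.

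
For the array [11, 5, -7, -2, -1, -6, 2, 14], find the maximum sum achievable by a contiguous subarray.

Using Kadane's algorithm on [11, 5, -7, -2, -1, -6, 2, 14]:

Scanning through the array:
Position 1 (value 5): max_ending_here = 16, max_so_far = 16
Position 2 (value -7): max_ending_here = 9, max_so_far = 16
Position 3 (value -2): max_ending_here = 7, max_so_far = 16
Position 4 (value -1): max_ending_here = 6, max_so_far = 16
Position 5 (value -6): max_ending_here = 0, max_so_far = 16
Position 6 (value 2): max_ending_here = 2, max_so_far = 16
Position 7 (value 14): max_ending_here = 16, max_so_far = 16

Maximum subarray: [11, 5]
Maximum sum: 16

The maximum subarray is [11, 5] with sum 16. This subarray runs from index 0 to index 1.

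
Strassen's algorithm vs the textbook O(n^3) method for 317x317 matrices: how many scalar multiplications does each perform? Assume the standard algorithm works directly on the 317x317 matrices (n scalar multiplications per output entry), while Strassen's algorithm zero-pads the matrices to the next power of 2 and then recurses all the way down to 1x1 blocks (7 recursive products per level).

Matrix multiplication for 317x317 matrices:

Strassen's algorithm requires power-of-2 dimensions. Pad 317x317 to 512x512 (next power of 2).

Standard algorithm: 317^3 = 31855013 multiplications
Strassen's algorithm: 7^(log2(512)) = 7^9 = 40353607 multiplications
Difference: 31855013 - 40353607 = -8498594 (Strassen uses MORE here due to padding overhead — for small or just-over-power-of-2 n, padding can outweigh the per-level savings)

Standard: 31855013 multiplications (317^3). Strassen: 40353607 multiplications (7^9, after padding to 512x512). Strassen reduces 8 recursive multiplications to 7 at each level.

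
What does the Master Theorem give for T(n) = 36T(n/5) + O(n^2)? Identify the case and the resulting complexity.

Master Theorem for T(n) = 36T(n/5) + O(n^2):

a = 36, b = 5, c = 2
log_b(a) = log_5(36) = 2.2266

Case 1: c = 2 < log_5(36) = 2.2266
T(n) = O(n^(log_5 36))

For T(n) = 36T(n/5) + O(n^2): log_5(36) = 2.2266. This is Case 1 of the Master Theorem (c < log_b(a), work dominated by leaves), giving O(n^(log_5 36)).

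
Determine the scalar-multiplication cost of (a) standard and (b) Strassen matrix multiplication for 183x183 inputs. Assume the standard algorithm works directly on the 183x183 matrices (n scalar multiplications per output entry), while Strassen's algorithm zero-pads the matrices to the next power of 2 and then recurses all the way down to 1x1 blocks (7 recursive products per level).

Matrix multiplication for 183x183 matrices:

Strassen's algorithm requires power-of-2 dimensions. Pad 183x183 to 256x256 (next power of 2).

Standard algorithm: 183^3 = 6128487 multiplications
Strassen's algorithm: 7^(log2(256)) = 7^8 = 5764801 multiplications
Savings: 6128487 - 5764801 = 363686 multiplications

Standard: 6128487 multiplications (183^3). Strassen: 5764801 multiplications (7^8, after padding to 256x256). Strassen reduces 8 recursive multiplications to 7 at each level.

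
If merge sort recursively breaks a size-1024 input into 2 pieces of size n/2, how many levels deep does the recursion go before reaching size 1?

For divide and conquer with division factor 2:

Problem sizes at each level:
Level 0: 1024
Level 1: 512
Level 2: 256
Level 3: 128
Level 4: 64
Level 5: 32
Level 6: 16
Level 7: 8
Level 8: 4
Level 9: 2
Level 10: 1

The root is level 0 and the size-1 base case is level 10 (the tree spans levels 0 through 10, i.e. 11 levels counting the root), so the depth is the number of divisions: log_2(1024) = 10

The recursion tree depth is log_2(1024) = 10. At each level, the problem size is divided by 2, so it takes 10 divisions to reduce to a base case of size 1. The algorithm makes 2 recursive calls at each level.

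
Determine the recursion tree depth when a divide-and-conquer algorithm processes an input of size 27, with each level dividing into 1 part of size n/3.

For divide and conquer with division factor 3:

Problem sizes at each level:
Level 0: 27
Level 1: 9
Level 2: 3
Level 3: 1

The root is level 0 and the size-1 base case is level 3 (the tree spans levels 0 through 3, i.e. 4 levels counting the root), so the depth is the number of divisions: log_3(27) = 3

The recursion tree depth is log_3(27) = 3. At each level, the problem size is divided by 3, so it takes 3 divisions to reduce to a base case of size 1. The algorithm makes 1 recursive call at each level.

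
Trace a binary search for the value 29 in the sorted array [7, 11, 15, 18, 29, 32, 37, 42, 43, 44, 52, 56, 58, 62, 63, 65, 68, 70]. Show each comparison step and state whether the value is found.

Binary search for 29 in [7, 11, 15, 18, 29, 32, 37, 42, 43, 44, 52, 56, 58, 62, 63, 65, 68, 70]:

lo=0, hi=17, mid=8, arr[mid]=43 -> 43 > 29, search left half
lo=0, hi=7, mid=3, arr[mid]=18 -> 18 < 29, search right half
lo=4, hi=7, mid=5, arr[mid]=32 -> 32 > 29, search left half
lo=4, hi=4, mid=4, arr[mid]=29 -> Found target at index 4!

Binary search finds 29 at index 4 after 4 comparisons. The search repeatedly halves the search space by comparing with the middle element.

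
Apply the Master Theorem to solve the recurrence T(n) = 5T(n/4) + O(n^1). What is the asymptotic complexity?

Master Theorem for T(n) = 5T(n/4) + O(n^1):

a = 5, b = 4, c = 1
log_b(a) = log_4(5) = 1.1610

Case 1: c = 1 < log_4(5) = 1.1610
T(n) = O(n^(log_4 5))

For T(n) = 5T(n/4) + O(n^1): log_4(5) = 1.1610. This is Case 1 of the Master Theorem (c < log_b(a), work dominated by leaves), giving O(n^(log_4 5)).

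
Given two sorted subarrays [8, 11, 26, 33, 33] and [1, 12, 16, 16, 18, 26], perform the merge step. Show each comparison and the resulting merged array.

Merging process:

Compare 8 vs 1: take 1 from right. Merged: [1]
Compare 8 vs 12: take 8 from left. Merged: [1, 8]
Compare 11 vs 12: take 11 from left. Merged: [1, 8, 11]
Compare 26 vs 12: take 12 from right. Merged: [1, 8, 11, 12]
Compare 26 vs 16: take 16 from right. Merged: [1, 8, 11, 12, 16]
Compare 26 vs 16: take 16 from right. Merged: [1, 8, 11, 12, 16, 16]
Compare 26 vs 18: take 18 from right. Merged: [1, 8, 11, 12, 16, 16, 18]
Compare 26 vs 26: take 26 from left. Merged: [1, 8, 11, 12, 16, 16, 18, 26]
Compare 33 vs 26: take 26 from right. Merged: [1, 8, 11, 12, 16, 16, 18, 26, 26]
Append remaining from left: [33, 33]. Merged: [1, 8, 11, 12, 16, 16, 18, 26, 26, 33, 33]

Final merged array: [1, 8, 11, 12, 16, 16, 18, 26, 26, 33, 33]
Total comparisons: 9

The merged array is [1, 8, 11, 12, 16, 16, 18, 26, 26, 33, 33], requiring 9 comparisons. The merge step runs in O(n) time where n is the total number of elements.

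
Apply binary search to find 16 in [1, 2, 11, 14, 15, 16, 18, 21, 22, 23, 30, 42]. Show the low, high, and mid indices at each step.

Binary search for 16 in [1, 2, 11, 14, 15, 16, 18, 21, 22, 23, 30, 42]:

lo=0, hi=11, mid=5, arr[mid]=16 -> Found target at index 5!

Binary search finds 16 at index 5 after 1 comparisons. The search repeatedly halves the search space by comparing with the middle element.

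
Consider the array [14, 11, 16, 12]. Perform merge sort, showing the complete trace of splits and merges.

Merge sort trace:

Split: [14, 11, 16, 12] -> [14, 11] and [16, 12]
  Split: [14, 11] -> [14] and [11]
  Merge: [14] + [11] -> [11, 14]
  Split: [16, 12] -> [16] and [12]
  Merge: [16] + [12] -> [12, 16]
Merge: [11, 14] + [12, 16] -> [11, 12, 14, 16]

Final sorted array: [11, 12, 14, 16]

The merge sort proceeds by recursively splitting the array and merging sorted halves.
After all merges, the sorted array is [11, 12, 14, 16].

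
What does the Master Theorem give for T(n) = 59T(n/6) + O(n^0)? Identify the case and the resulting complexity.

Master Theorem for T(n) = 59T(n/6) + O(n^0):

a = 59, b = 6, c = 0
log_b(a) = log_6(59) = 2.2757

Case 1: c = 0 < log_6(59) = 2.2757
T(n) = O(n^(log_6 59))

For T(n) = 59T(n/6) + O(n^0): log_6(59) = 2.2757. This is Case 1 of the Master Theorem (c < log_b(a), work dominated by leaves), giving O(n^(log_6 59)).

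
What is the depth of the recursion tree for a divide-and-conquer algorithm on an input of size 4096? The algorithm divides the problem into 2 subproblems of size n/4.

For divide and conquer with division factor 4:

Problem sizes at each level:
Level 0: 4096
Level 1: 1024
Level 2: 256
Level 3: 64
Level 4: 16
Level 5: 4
Level 6: 1

The root is level 0 and the size-1 base case is level 6 (the tree spans levels 0 through 6, i.e. 7 levels counting the root), so the depth is the number of divisions: log_4(4096) = 6

The recursion tree depth is log_4(4096) = 6. At each level, the problem size is divided by 4, so it takes 6 divisions to reduce to a base case of size 1. The algorithm makes 2 recursive calls at each level.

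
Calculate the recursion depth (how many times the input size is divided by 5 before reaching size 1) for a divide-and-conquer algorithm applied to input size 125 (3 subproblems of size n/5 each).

For divide and conquer with division factor 5:

Problem sizes at each level:
Level 0: 125
Level 1: 25
Level 2: 5
Level 3: 1

The root is level 0 and the size-1 base case is level 3 (the tree spans levels 0 through 3, i.e. 4 levels counting the root), so the depth is the number of divisions: log_5(125) = 3

The recursion tree depth is log_5(125) = 3. At each level, the problem size is divided by 5, so it takes 3 divisions to reduce to a base case of size 1. The algorithm makes 3 recursive calls at each level.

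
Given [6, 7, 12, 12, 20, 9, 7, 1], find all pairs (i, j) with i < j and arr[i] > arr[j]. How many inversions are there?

Finding inversions in [6, 7, 12, 12, 20, 9, 7, 1]:

(0, 7): arr[0]=6 > arr[7]=1
(1, 7): arr[1]=7 > arr[7]=1
(2, 5): arr[2]=12 > arr[5]=9
(2, 6): arr[2]=12 > arr[6]=7
(2, 7): arr[2]=12 > arr[7]=1
(3, 5): arr[3]=12 > arr[5]=9
(3, 6): arr[3]=12 > arr[6]=7
(3, 7): arr[3]=12 > arr[7]=1
(4, 5): arr[4]=20 > arr[5]=9
(4, 6): arr[4]=20 > arr[6]=7
(4, 7): arr[4]=20 > arr[7]=1
(5, 6): arr[5]=9 > arr[6]=7
(5, 7): arr[5]=9 > arr[7]=1
(6, 7): arr[6]=7 > arr[7]=1

Total inversions: 14

The array has 14 inversion(s): (0,7), (1,7), (2,5), (2,6), (2,7), (3,5), (3,6), (3,7), (4,5), (4,6), (4,7), (5,6), (5,7), (6,7). Each pair (i,j) satisfies i < j and arr[i] > arr[j].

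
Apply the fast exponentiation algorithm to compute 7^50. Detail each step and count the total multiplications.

Computing 7^50 by squaring (build up from 7^1; each line after the first costs one multiplication):

7^1 = 7
7^2 = (7^1)^2 = 7^2 = 49
7^3 = 7 * 7^2 = 7 * 49 = 343
7^6 = (7^3)^2 = 343^2 = 117649
7^12 = (7^6)^2 = 117649^2 = 13841287201
7^24 = (7^12)^2 = 13841287201^2 = 191581231380566414401
7^25 = 7 * 7^24 = 7 * 191581231380566414401 = 1341068619663964900807
7^50 = (7^25)^2 = 1341068619663964900807^2 = 1798465042647412146620280340569649349251249

Result: 1798465042647412146620280340569649349251249
Multiplications needed: 7 (7 lines after 7^1)

7^50 = 1798465042647412146620280340569649349251249. Using exponentiation by squaring, this requires 7 multiplications. The key idea: if the exponent is even, square the half-power; if odd, multiply by the base once.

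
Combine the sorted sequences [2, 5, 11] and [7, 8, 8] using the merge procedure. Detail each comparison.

Merging process:

Compare 2 vs 7: take 2 from left. Merged: [2]
Compare 5 vs 7: take 5 from left. Merged: [2, 5]
Compare 11 vs 7: take 7 from right. Merged: [2, 5, 7]
Compare 11 vs 8: take 8 from right. Merged: [2, 5, 7, 8]
Compare 11 vs 8: take 8 from right. Merged: [2, 5, 7, 8, 8]
Append remaining from left: [11]. Merged: [2, 5, 7, 8, 8, 11]

Final merged array: [2, 5, 7, 8, 8, 11]
Total comparisons: 5

The merged array is [2, 5, 7, 8, 8, 11], requiring 5 comparisons. The merge step runs in O(n) time where n is the total number of elements.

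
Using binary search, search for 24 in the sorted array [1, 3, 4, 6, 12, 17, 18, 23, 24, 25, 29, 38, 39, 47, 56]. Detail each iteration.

Binary search for 24 in [1, 3, 4, 6, 12, 17, 18, 23, 24, 25, 29, 38, 39, 47, 56]:

lo=0, hi=14, mid=7, arr[mid]=23 -> 23 < 24, search right half
lo=8, hi=14, mid=11, arr[mid]=38 -> 38 > 24, search left half
lo=8, hi=10, mid=9, arr[mid]=25 -> 25 > 24, search left half
lo=8, hi=8, mid=8, arr[mid]=24 -> Found target at index 8!

Binary search finds 24 at index 8 after 4 comparisons. The search repeatedly halves the search space by comparing with the middle element.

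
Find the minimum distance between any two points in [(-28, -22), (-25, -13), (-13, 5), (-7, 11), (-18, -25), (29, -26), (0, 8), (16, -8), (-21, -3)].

Computing all pairwise distances among 9 points:

d((-28, -22), (-25, -13)) = 9.4868
d((-28, -22), (-13, 5)) = 30.8869
d((-28, -22), (-7, 11)) = 39.1152
d((-28, -22), (-18, -25)) = 10.4403
d((-28, -22), (29, -26)) = 57.1402
d((-28, -22), (0, 8)) = 41.0366
d((-28, -22), (16, -8)) = 46.1736
d((-28, -22), (-21, -3)) = 20.2485
d((-25, -13), (-13, 5)) = 21.6333
d((-25, -13), (-7, 11)) = 30.0
d((-25, -13), (-18, -25)) = 13.8924
d((-25, -13), (29, -26)) = 55.5428
d((-25, -13), (0, 8)) = 32.6497
d((-25, -13), (16, -8)) = 41.3038
d((-25, -13), (-21, -3)) = 10.7703
d((-13, 5), (-7, 11)) = 8.4853
d((-13, 5), (-18, -25)) = 30.4138
d((-13, 5), (29, -26)) = 52.2015
d((-13, 5), (0, 8)) = 13.3417
d((-13, 5), (16, -8)) = 31.7805
d((-13, 5), (-21, -3)) = 11.3137
d((-7, 11), (-18, -25)) = 37.6431
d((-7, 11), (29, -26)) = 51.6236
d((-7, 11), (0, 8)) = 7.6158 <-- minimum
d((-7, 11), (16, -8)) = 29.8329
d((-7, 11), (-21, -3)) = 19.799
d((-18, -25), (29, -26)) = 47.0106
d((-18, -25), (0, 8)) = 37.5899
d((-18, -25), (16, -8)) = 38.0132
d((-18, -25), (-21, -3)) = 22.2036
d((29, -26), (0, 8)) = 44.6878
d((29, -26), (16, -8)) = 22.2036
d((29, -26), (-21, -3)) = 55.0364
d((0, 8), (16, -8)) = 22.6274
d((0, 8), (-21, -3)) = 23.7065
d((16, -8), (-21, -3)) = 37.3363

Closest pair: (-7, 11) and (0, 8) with distance 7.6158

The closest pair is (-7, 11) and (0, 8) with Euclidean distance 7.6158. For 9 points, brute-force pairwise comparison is shown above. For large n, the divide-and-conquer algorithm (sort by x, recurse on halves, check the dividing strip) achieves O(n log n).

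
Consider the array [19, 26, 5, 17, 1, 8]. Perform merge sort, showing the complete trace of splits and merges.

Merge sort trace:

Split: [19, 26, 5, 17, 1, 8] -> [19, 26, 5] and [17, 1, 8]
  Split: [19, 26, 5] -> [19] and [26, 5]
    Split: [26, 5] -> [26] and [5]
    Merge: [26] + [5] -> [5, 26]
  Merge: [19] + [5, 26] -> [5, 19, 26]
  Split: [17, 1, 8] -> [17] and [1, 8]
    Split: [1, 8] -> [1] and [8]
    Merge: [1] + [8] -> [1, 8]
  Merge: [17] + [1, 8] -> [1, 8, 17]
Merge: [5, 19, 26] + [1, 8, 17] -> [1, 5, 8, 17, 19, 26]

Final sorted array: [1, 5, 8, 17, 19, 26]

The merge sort proceeds by recursively splitting the array and merging sorted halves.
After all merges, the sorted array is [1, 5, 8, 17, 19, 26].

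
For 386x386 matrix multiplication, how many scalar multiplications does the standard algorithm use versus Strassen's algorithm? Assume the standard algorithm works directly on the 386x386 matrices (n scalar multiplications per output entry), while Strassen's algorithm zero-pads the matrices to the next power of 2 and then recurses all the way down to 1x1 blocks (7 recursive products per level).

Matrix multiplication for 386x386 matrices:

Strassen's algorithm requires power-of-2 dimensions. Pad 386x386 to 512x512 (next power of 2).

Standard algorithm: 386^3 = 57512456 multiplications
Strassen's algorithm: 7^(log2(512)) = 7^9 = 40353607 multiplications
Savings: 57512456 - 40353607 = 17158849 multiplications

Standard: 57512456 multiplications (386^3). Strassen: 40353607 multiplications (7^9, after padding to 512x512). Strassen reduces 8 recursive multiplications to 7 at each level.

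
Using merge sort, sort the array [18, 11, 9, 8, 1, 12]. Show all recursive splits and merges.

Merge sort trace:

Split: [18, 11, 9, 8, 1, 12] -> [18, 11, 9] and [8, 1, 12]
  Split: [18, 11, 9] -> [18] and [11, 9]
    Split: [11, 9] -> [11] and [9]
    Merge: [11] + [9] -> [9, 11]
  Merge: [18] + [9, 11] -> [9, 11, 18]
  Split: [8, 1, 12] -> [8] and [1, 12]
    Split: [1, 12] -> [1] and [12]
    Merge: [1] + [12] -> [1, 12]
  Merge: [8] + [1, 12] -> [1, 8, 12]
Merge: [9, 11, 18] + [1, 8, 12] -> [1, 8, 9, 11, 12, 18]

Final sorted array: [1, 8, 9, 11, 12, 18]

The merge sort proceeds by recursively splitting the array and merging sorted halves.
After all merges, the sorted array is [1, 8, 9, 11, 12, 18].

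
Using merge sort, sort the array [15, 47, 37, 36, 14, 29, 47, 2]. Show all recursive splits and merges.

Merge sort trace:

Split: [15, 47, 37, 36, 14, 29, 47, 2] -> [15, 47, 37, 36] and [14, 29, 47, 2]
  Split: [15, 47, 37, 36] -> [15, 47] and [37, 36]
    Split: [15, 47] -> [15] and [47]
    Merge: [15] + [47] -> [15, 47]
    Split: [37, 36] -> [37] and [36]
    Merge: [37] + [36] -> [36, 37]
  Merge: [15, 47] + [36, 37] -> [15, 36, 37, 47]
  Split: [14, 29, 47, 2] -> [14, 29] and [47, 2]
    Split: [14, 29] -> [14] and [29]
    Merge: [14] + [29] -> [14, 29]
    Split: [47, 2] -> [47] and [2]
    Merge: [47] + [2] -> [2, 47]
  Merge: [14, 29] + [2, 47] -> [2, 14, 29, 47]
Merge: [15, 36, 37, 47] + [2, 14, 29, 47] -> [2, 14, 15, 29, 36, 37, 47, 47]

Final sorted array: [2, 14, 15, 29, 36, 37, 47, 47]

The merge sort proceeds by recursively splitting the array and merging sorted halves.
After all merges, the sorted array is [2, 14, 15, 29, 36, 37, 47, 47].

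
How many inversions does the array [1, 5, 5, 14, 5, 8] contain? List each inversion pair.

Finding inversions in [1, 5, 5, 14, 5, 8]:

(3, 4): arr[3]=14 > arr[4]=5
(3, 5): arr[3]=14 > arr[5]=8

Total inversions: 2

The array has 2 inversion(s): (3,4), (3,5). Each pair (i,j) satisfies i < j and arr[i] > arr[j].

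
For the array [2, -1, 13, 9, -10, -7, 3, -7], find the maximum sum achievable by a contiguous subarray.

Using Kadane's algorithm on [2, -1, 13, 9, -10, -7, 3, -7]:

Scanning through the array:
Position 1 (value -1): max_ending_here = 1, max_so_far = 2
Position 2 (value 13): max_ending_here = 14, max_so_far = 14
Position 3 (value 9): max_ending_here = 23, max_so_far = 23
Position 4 (value -10): max_ending_here = 13, max_so_far = 23
Position 5 (value -7): max_ending_here = 6, max_so_far = 23
Position 6 (value 3): max_ending_here = 9, max_so_far = 23
Position 7 (value -7): max_ending_here = 2, max_so_far = 23

Maximum subarray: [2, -1, 13, 9]
Maximum sum: 23

The maximum subarray is [2, -1, 13, 9] with sum 23. This subarray runs from index 0 to index 3.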